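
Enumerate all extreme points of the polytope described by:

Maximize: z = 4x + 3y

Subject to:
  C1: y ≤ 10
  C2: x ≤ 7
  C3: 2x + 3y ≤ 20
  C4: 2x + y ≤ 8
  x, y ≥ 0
Each vertex is the intersection of two constraint boundaries that also satisfies all remaining constraints:
  x = 0 and y = 0 → (0, 0)
  2x + y = 8 and y = 0 → (4, 0)
  2x + 3y = 20 and 2x + y = 8 → (1, 6)
  2x + 3y = 20 and x = 0 → (0, 6.667)

Vertices: (0, 0), (4, 0), (1, 6), (0, 6.667)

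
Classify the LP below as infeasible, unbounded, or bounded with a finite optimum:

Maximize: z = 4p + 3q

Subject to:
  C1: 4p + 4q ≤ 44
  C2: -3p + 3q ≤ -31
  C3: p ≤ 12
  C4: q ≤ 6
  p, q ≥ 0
The point (11, 0) satisfies every constraint, so the LP is feasible; the constraints give p ≤ 12 and q ≤ 6, which with p, q ≥ 0 keep the feasible region inside a bounded box. A feasible, bounded LP attains a finite optimum at a vertex.

Feasible with finite optimum z* = 44 at (11, 0).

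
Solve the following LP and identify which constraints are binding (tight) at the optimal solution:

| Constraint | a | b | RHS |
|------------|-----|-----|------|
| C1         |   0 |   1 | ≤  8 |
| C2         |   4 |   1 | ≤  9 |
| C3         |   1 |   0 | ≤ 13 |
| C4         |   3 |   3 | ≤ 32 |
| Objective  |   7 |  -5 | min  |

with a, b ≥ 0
Optimal: a = 0, b = 8
Slack at optimum:
  C1: slack = 0 (binding)
  C2: slack = 1
  C3: slack = 13
  C4: slack = 8
  a ≥ 0: a = 0 (binding)
  b ≥ 0: b = 8
Binding constraints: C1, a ≥ 0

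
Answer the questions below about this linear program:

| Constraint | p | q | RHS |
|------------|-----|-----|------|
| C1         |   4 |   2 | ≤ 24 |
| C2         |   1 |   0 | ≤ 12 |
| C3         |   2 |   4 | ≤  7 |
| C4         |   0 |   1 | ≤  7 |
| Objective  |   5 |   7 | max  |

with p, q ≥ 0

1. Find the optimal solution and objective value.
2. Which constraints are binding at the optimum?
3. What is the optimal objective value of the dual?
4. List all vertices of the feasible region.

1. p = 3.5, q = 0, z = 17.5
2. C3, q ≥ 0
3. 17.5 (by strong duality, equal to the primal optimum)
4. (0, 0), (3.5, 0), (0, 1.75)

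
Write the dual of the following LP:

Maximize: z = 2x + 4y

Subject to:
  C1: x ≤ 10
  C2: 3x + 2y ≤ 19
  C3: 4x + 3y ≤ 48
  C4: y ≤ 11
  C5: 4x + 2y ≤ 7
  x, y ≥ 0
Minimize: z = 10y1 + 19y2 + 48y3 + 11y4 + 7y5

Subject to:
  C1: -y1 - 3y2 - 4y3 - 4y5 ≤ -2
  C2: -2y2 - 3y3 - y4 - 2y5 ≤ -4
  y1, y2, y3, y4, y5 ≥ 0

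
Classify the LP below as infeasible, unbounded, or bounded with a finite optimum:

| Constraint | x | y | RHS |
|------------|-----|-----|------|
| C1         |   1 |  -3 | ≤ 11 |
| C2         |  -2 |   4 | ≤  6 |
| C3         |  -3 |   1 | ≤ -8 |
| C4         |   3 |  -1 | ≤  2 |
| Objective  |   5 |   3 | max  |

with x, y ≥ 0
C4 requires 3x - y ≤ 2, while C3 (-3x + y ≤ -8) is equivalent to 3x - y ≥ 8. Together they would need 8 ≤ 3x - y ≤ 2, which is impossible since 8 > 2. No point satisfies all constraints.

Infeasible: no point satisfies all constraints simultaneously.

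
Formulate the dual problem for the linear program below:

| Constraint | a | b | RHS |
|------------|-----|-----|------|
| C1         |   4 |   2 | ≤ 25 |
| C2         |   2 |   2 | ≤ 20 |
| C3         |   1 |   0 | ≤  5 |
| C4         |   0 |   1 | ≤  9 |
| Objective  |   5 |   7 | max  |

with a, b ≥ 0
Minimize: z = 25y1 + 20y2 + 5y3 + 9y4

Subject to:
  C1: -4y1 - 2y2 - y3 ≤ -5
  C2: -2y1 - 2y2 - y4 ≤ -7
  y1, y2, y3, y4 ≥ 0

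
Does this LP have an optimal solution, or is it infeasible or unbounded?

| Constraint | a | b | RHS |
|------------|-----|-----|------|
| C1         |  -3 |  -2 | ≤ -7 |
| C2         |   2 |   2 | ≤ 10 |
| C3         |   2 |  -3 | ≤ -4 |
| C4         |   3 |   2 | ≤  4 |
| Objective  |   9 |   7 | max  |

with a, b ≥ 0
C4 requires 3a + 2b ≤ 4, while C1 (-3a - 2b ≤ -7) is equivalent to 3a + 2b ≥ 7. Together they would need 7 ≤ 3a + 2b ≤ 4, which is impossible since 7 > 4. No point satisfies all constraints.

Infeasible: no point satisfies all constraints simultaneously.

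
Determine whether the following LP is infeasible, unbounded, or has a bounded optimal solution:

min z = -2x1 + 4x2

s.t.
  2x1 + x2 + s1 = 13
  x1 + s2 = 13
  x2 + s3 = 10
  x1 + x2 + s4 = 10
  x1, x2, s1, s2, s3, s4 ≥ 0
The point (6.5, 0) satisfies every constraint, so the LP is feasible; the constraints give x1 ≤ 13 and x2 ≤ 10, which with x1, x2 ≥ 0 keep the feasible region inside a bounded box. A feasible, bounded LP attains a finite optimum at a vertex.

Feasible with finite optimum z* = -13 at (6.5, 0).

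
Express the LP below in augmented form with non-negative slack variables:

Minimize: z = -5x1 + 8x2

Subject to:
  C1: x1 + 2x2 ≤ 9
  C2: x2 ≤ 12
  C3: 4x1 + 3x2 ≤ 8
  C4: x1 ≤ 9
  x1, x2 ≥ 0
min z = -5x1 + 8x2

s.t.
  x1 + 2x2 + s1 = 9
  x2 + s2 = 12
  4x1 + 3x2 + s3 = 8
  x1 + s4 = 9
  x1, x2, s1, s2, s3, s4 ≥ 0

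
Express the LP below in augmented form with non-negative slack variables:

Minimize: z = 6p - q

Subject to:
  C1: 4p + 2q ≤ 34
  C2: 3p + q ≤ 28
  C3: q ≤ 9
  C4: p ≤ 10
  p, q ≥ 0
min z = 6p - q

s.t.
  4p + 2q + s1 = 34
  3p + q + s2 = 28
  q + s3 = 9
  p + s4 = 10
  p, q, s1, s2, s3, s4 ≥ 0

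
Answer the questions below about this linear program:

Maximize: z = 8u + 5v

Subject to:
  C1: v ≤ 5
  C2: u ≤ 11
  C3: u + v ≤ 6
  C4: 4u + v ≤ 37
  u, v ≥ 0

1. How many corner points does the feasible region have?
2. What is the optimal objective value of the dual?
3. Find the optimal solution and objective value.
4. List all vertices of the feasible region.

1. 4
2. 48 (by strong duality, equal to the primal optimum)
3. u = 6, v = 0, z = 48
4. (0, 0), (6, 0), (1, 5), (0, 5)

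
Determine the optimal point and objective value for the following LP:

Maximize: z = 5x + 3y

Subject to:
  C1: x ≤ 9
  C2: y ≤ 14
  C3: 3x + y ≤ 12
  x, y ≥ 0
x = 0, y = 12, z = 36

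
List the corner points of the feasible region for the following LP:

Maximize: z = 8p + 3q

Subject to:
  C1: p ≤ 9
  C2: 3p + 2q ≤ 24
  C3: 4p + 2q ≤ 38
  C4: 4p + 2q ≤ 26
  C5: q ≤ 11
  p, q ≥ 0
Each vertex is the intersection of two constraint boundaries that also satisfies all remaining constraints:
  p = 0 and q = 0 → (0, 0)
  4p + 2q = 26 and q = 0 → (6.5, 0)
  3p + 2q = 24 and 4p + 2q = 26 → (2, 9)
  3p + 2q = 24 and q = 11 → (0.6667, 11)
  q = 11 and p = 0 → (0, 11)

Vertices: (0, 0), (6.5, 0), (2, 9), (0.6667, 11), (0, 11)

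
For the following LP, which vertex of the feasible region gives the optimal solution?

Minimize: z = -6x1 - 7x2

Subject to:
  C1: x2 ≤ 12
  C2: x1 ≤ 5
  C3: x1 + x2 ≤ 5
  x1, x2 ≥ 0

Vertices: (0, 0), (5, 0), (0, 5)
(0, 5) with z = -35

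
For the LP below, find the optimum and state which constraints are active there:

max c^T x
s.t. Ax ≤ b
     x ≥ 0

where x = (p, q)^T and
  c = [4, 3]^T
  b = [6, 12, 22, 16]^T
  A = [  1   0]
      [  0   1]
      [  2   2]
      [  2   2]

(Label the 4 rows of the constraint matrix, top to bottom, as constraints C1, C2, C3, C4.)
Optimal: p = 6, q = 2
Slack at optimum:
  C1: slack = 0 (binding)
  C2: slack = 10
  C3: slack = 6
  C4: slack = 0 (binding)
  p ≥ 0: p = 6
  q ≥ 0: q = 2
Binding constraints: C1, C4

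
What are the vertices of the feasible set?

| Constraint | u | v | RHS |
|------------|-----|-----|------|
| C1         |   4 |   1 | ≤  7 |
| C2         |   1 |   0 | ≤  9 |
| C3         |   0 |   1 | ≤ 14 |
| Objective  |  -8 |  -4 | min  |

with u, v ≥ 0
Each vertex is the intersection of two constraint boundaries that also satisfies all remaining constraints:
  u = 0 and v = 0 → (0, 0)
  4u + v = 7 and v = 0 → (1.75, 0)
  4u + v = 7 and u = 0 → (0, 7)

Vertices: (0, 0), (1.75, 0), (0, 7)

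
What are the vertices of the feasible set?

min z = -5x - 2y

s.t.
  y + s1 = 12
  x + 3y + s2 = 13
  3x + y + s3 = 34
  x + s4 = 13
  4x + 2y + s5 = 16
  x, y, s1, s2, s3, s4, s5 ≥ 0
Each vertex is the intersection of two constraint boundaries that also satisfies all remaining constraints:
  x = 0 and y = 0 → (0, 0)
  4x + 2y = 16 and y = 0 → (4, 0)
  x + 3y = 13 and 4x + 2y = 16 → (2.2, 3.6)
  x + 3y = 13 and x = 0 → (0, 4.333)

Vertices: (0, 0), (4, 0), (2.2, 3.6), (0, 4.333)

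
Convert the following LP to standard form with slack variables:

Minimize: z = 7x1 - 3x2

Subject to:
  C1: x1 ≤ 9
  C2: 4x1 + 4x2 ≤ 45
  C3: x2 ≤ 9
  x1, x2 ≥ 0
min z = 7x1 - 3x2

s.t.
  x1 + s1 = 9
  4x1 + 4x2 + s2 = 45
  x2 + s3 = 9
  x1, x2, s1, s2, s3 ≥ 0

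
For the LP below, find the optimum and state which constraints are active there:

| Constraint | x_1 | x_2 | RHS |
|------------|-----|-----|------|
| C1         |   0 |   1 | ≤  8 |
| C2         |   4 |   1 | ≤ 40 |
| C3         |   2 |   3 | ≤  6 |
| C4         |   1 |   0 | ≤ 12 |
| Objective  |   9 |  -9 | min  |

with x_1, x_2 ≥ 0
Optimal: x_1 = 0, x_2 = 2
Slack at optimum:
  C1: slack = 6
  C2: slack = 38
  C3: slack = 0 (binding)
  C4: slack = 12
  x_1 ≥ 0: x_1 = 0 (binding)
  x_2 ≥ 0: x_2 = 2
Binding constraints: C3, x_1 ≥ 0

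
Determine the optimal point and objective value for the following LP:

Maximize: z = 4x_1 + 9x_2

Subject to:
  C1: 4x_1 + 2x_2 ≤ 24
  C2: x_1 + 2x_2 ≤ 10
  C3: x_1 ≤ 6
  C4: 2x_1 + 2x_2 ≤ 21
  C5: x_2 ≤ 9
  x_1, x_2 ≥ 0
Each vertex is the intersection of two constraint boundaries that also satisfies all remaining constraints:
  x_1 = 0 and x_2 = 0 → (0, 0)
  4x_1 + 2x_2 = 24 and x_1 = 6 → (6, 0)
  4x_1 + 2x_2 = 24 and x_1 + 2x_2 = 10 → (4.667, 2.667)
  x_1 + 2x_2 = 10 and x_1 = 0 → (0, 5)

Evaluating z = 4x_1 + 9x_2 at each vertex:
  (0, 0): z = 0
  (6, 0): z = 24
  (4.667, 2.667): z = 42.67
  (0, 5): z = 45

The maximum is at (0, 5) with z = 45.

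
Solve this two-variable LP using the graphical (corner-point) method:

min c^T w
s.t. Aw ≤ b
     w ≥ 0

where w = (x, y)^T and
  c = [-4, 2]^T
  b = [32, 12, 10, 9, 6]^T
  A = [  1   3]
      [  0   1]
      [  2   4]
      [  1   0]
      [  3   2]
Each vertex is the intersection of two constraint boundaries that also satisfies all remaining constraints:
  x = 0 and y = 0 → (0, 0)
  3x + 2y = 6 and y = 0 → (2, 0)
  2x + 4y = 10 and 3x + 2y = 6 → (0.5, 2.25)
  2x + 4y = 10 and x = 0 → (0, 2.5)

Evaluating z = -4x + 2y at each vertex:
  (0, 0): z = 0
  (2, 0): z = -8
  (0.5, 2.25): z = 2.5
  (0, 2.5): z = 5

The minimum is at (2, 0) with z = -8.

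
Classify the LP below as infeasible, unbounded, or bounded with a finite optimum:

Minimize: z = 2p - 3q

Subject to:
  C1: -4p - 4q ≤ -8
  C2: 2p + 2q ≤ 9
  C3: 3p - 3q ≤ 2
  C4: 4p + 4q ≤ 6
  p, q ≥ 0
C4 requires 4p + 4q ≤ 6, while C1 (-4p - 4q ≤ -8) is equivalent to 4p + 4q ≥ 8. Together they would need 8 ≤ 4p + 4q ≤ 6, which is impossible since 8 > 6. No point satisfies all constraints.

Infeasible — the constraint set is empty.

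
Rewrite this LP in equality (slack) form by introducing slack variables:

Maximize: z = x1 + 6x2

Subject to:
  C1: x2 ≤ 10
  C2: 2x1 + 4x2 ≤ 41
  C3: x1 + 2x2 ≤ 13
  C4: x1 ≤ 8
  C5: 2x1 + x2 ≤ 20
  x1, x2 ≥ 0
max z = x1 + 6x2

s.t.
  x2 + s1 = 10
  2x1 + 4x2 + s2 = 41
  x1 + 2x2 + s3 = 13
  x1 + s4 = 8
  2x1 + x2 + s5 = 20
  x1, x2, s1, s2, s3, s4, s5 ≥ 0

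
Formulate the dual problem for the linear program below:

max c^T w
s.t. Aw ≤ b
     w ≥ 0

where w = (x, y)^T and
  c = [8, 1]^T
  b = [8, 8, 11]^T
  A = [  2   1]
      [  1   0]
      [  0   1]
Minimize: z = 8y1 + 8y2 + 11y3

Subject to:
  C1: -2y1 - y2 ≤ -8
  C2: -y1 - y3 ≤ -1
  y1, y2, y3 ≥ 0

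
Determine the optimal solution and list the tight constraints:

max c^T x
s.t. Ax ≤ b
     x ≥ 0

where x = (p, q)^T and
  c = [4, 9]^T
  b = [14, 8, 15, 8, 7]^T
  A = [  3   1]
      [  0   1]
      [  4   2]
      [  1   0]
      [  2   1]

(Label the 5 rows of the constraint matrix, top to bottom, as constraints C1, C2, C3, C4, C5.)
Optimal: p = 0, q = 7
Slack at optimum:
  C1: slack = 7
  C2: slack = 1
  C3: slack = 1
  C4: slack = 8
  C5: slack = 0 (binding)
  p ≥ 0: p = 0 (binding)
  q ≥ 0: q = 7
Binding constraints: C5, p ≥ 0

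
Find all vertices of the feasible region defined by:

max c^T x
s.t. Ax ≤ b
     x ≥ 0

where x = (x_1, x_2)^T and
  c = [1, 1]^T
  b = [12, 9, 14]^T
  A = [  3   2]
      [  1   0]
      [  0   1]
Each vertex is the intersection of two constraint boundaries that also satisfies all remaining constraints:
  x_1 = 0 and x_2 = 0 → (0, 0)
  3x_1 + 2x_2 = 12 and x_2 = 0 → (4, 0)
  3x_1 + 2x_2 = 12 and x_1 = 0 → (0, 6)

Vertices: (0, 0), (4, 0), (0, 6)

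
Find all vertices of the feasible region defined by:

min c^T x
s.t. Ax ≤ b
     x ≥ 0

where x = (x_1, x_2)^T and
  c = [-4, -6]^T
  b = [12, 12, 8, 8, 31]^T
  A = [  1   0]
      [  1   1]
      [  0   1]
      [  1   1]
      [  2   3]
Each vertex is the intersection of two constraint boundaries that also satisfies all remaining constraints:
  x_1 = 0 and x_2 = 0 → (0, 0)
  x_1 + x_2 = 8 and x_2 = 0 → (8, 0)
  x_2 = 8 and x_1 + x_2 = 8 → (0, 8)

Vertices: (0, 0), (8, 0), (0, 8)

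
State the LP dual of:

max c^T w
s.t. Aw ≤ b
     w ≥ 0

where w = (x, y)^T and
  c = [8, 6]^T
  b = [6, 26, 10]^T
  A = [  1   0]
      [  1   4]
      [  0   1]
Minimize: z = 6y1 + 26y2 + 10y3

Subject to:
  C1: -y1 - y2 ≤ -8
  C2: -4y2 - y3 ≤ -6
  y1, y2, y3 ≥ 0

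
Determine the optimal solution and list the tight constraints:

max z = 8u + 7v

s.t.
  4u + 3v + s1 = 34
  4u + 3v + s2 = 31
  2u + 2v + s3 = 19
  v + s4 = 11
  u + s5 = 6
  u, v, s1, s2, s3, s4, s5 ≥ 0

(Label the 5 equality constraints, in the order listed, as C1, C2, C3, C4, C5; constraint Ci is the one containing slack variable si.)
Optimal: u = 2.5, v = 7
Slack at optimum:
  C1: slack = 3
  C2: slack = 0 (binding)
  C3: slack = 0 (binding)
  C4: slack = 4
  C5: slack = 3.5
  u ≥ 0: u = 2.5
  v ≥ 0: v = 7
Binding constraints: C2, C3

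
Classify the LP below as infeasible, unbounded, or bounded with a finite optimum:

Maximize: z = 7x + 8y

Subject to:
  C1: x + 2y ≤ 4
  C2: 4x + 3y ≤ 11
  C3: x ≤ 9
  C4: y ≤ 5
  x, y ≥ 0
The point (2, 1) satisfies every constraint, so the LP is feasible; the constraints give x ≤ 9 and y ≤ 5, which with x, y ≥ 0 keep the feasible region inside a bounded box. A feasible, bounded LP attains a finite optimum at a vertex.

The LP has an optimal solution: (2, 1) with z = 22.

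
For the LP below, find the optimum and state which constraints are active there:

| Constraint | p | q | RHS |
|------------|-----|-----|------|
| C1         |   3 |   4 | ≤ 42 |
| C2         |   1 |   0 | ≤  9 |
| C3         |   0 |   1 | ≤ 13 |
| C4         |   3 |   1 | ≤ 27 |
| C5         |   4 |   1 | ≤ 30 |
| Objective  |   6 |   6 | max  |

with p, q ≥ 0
Optimal: p = 6, q = 6
Slack at optimum:
  C1: slack = 0 (binding)
  C2: slack = 3
  C3: slack = 7
  C4: slack = 3
  C5: slack = 0 (binding)
  p ≥ 0: p = 6
  q ≥ 0: q = 6
Binding constraints: C1, C5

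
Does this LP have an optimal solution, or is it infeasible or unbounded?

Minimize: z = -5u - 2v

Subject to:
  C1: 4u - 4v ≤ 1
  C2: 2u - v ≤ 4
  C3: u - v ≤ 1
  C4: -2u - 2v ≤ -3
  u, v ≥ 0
Feasible point: (0, 2) satisfies every constraint, so the LP is feasible.
Direction d = (0, 1): for each constraint row a, a·d ≤ 0 —
  (4)(0) + (-4)(1) = -4 ≤ 0
  (2)(0) + (-1)(1) = -1 ≤ 0
  (1)(0) + (-1)(1) = -1 ≤ 0
  (-2)(0) + (-2)(1) = -2 ≤ 0
and d ≥ 0, so (0, 2) + t·d stays feasible for every t ≥ 0. Along this ray z = -5u - 2v changes by -2 per unit t, so z → −∞.

Unbounded — the objective can decrease without bound over the feasible region.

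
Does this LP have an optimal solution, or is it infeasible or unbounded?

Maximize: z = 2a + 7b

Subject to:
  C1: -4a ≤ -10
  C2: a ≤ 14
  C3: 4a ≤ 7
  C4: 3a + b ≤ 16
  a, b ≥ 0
C3 requires 4a ≤ 7, while C1 (-4a ≤ -10) is equivalent to 4a ≥ 10. Together they would need 10 ≤ 4a ≤ 7, which is impossible since 10 > 7. No point satisfies all constraints.

The feasible region is empty; the LP is infeasible.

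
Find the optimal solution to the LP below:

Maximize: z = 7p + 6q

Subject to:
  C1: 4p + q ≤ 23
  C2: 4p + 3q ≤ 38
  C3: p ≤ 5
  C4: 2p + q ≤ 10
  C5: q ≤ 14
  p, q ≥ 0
Each vertex is the intersection of two constraint boundaries that also satisfies all remaining constraints:
  p = 0 and q = 0 → (0, 0)
  p = 5 and 2p + q = 10 → (5, 0)
  2p + q = 10 and p = 0 → (0, 10)

Evaluating z = 7p + 6q at each vertex:
  (0, 0): z = 0
  (5, 0): z = 35
  (0, 10): z = 60

The maximum is at (0, 10) with z = 60.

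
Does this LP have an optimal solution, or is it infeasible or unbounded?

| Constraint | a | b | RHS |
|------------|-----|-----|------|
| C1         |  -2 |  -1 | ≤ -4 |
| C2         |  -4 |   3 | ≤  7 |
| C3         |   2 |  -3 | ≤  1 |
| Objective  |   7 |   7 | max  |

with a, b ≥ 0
Feasible point: (1, 2) satisfies every constraint, so the LP is feasible.
Direction d = (1, 1): for each constraint row a, a·d ≤ 0 —
  (-2)(1) + (-1)(1) = -3 ≤ 0
  (-4)(1) + (3)(1) = -1 ≤ 0
  (2)(1) + (-3)(1) = -1 ≤ 0
and d ≥ 0, so (1, 2) + t·d stays feasible for every t ≥ 0. Along this ray z = 7a + 7b changes by 14 per unit t, so z → +∞.

Unbounded — the objective can increase without bound over the feasible region.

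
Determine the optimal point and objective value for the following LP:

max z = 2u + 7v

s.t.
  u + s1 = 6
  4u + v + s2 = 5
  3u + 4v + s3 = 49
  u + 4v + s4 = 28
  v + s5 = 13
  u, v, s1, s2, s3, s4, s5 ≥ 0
u = 0, v = 5, z = 35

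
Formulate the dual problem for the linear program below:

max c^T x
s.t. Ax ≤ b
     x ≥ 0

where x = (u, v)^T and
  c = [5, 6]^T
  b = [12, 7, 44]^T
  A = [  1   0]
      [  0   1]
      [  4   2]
Minimize: z = 12y1 + 7y2 + 44y3

Subject to:
  C1: -y1 - 4y3 ≤ -5
  C2: -y2 - 2y3 ≤ -6
  y1, y2, y3 ≥ 0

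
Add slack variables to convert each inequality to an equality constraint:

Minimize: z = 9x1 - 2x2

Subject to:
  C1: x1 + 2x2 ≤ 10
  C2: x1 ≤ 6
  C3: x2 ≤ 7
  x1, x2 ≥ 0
min z = 9x1 - 2x2

s.t.
  x1 + 2x2 + s1 = 10
  x1 + s2 = 6
  x2 + s3 = 7
  x1, x2, s1, s2, s3 ≥ 0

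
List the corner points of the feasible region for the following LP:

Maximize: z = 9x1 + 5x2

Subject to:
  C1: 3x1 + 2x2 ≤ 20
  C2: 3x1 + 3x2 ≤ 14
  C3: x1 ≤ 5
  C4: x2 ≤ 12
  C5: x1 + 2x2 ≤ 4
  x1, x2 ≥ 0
Each vertex is the intersection of two constraint boundaries that also satisfies all remaining constraints:
  x1 = 0 and x2 = 0 → (0, 0)
  x1 + 2x2 = 4 and x2 = 0 → (4, 0)
  x1 + 2x2 = 4 and x1 = 0 → (0, 2)

Vertices: (0, 0), (4, 0), (0, 2)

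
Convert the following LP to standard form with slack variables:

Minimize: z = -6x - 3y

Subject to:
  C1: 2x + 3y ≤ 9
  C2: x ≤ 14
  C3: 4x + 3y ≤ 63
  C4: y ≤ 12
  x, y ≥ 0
min z = -6x - 3y

s.t.
  2x + 3y + s1 = 9
  x + s2 = 14
  4x + 3y + s3 = 63
  y + s4 = 12
  x, y, s1, s2, s3, s4 ≥ 0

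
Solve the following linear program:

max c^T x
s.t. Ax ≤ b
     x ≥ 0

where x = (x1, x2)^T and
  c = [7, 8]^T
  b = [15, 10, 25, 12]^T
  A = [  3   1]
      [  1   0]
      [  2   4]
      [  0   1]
Each vertex is the intersection of two constraint boundaries that also satisfies all remaining constraints:
  x1 = 0 and x2 = 0 → (0, 0)
  3x1 + x2 = 15 and x2 = 0 → (5, 0)
  3x1 + x2 = 15 and 2x1 + 4x2 = 25 → (3.5, 4.5)
  2x1 + 4x2 = 25 and x1 = 0 → (0, 6.25)

Evaluating z = 7x1 + 8x2 at each vertex:
  (0, 0): z = 0
  (5, 0): z = 35
  (3.5, 4.5): z = 60.5
  (0, 6.25): z = 50

The maximum is at (3.5, 4.5) with z = 60.5.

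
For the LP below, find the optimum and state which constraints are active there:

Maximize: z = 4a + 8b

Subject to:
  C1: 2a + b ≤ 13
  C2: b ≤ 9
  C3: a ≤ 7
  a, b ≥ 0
Optimal: a = 2, b = 9
Slack at optimum:
  C1: slack = 0 (binding)
  C2: slack = 0 (binding)
  C3: slack = 5
  a ≥ 0: a = 2
  b ≥ 0: b = 9
Binding constraints: C1, C2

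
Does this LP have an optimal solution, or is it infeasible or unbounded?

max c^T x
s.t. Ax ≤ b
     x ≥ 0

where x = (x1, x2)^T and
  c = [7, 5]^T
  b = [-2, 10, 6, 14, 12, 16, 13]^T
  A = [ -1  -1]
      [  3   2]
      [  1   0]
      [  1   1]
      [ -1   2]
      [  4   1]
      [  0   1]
The point (0, 5) satisfies every constraint, so the LP is feasible; the constraints give x1 ≤ 6 and x2 ≤ 13, which with x1, x2 ≥ 0 keep the feasible region inside a bounded box. A feasible, bounded LP attains a finite optimum at a vertex.

Feasible with finite optimum z* = 25 at (0, 5).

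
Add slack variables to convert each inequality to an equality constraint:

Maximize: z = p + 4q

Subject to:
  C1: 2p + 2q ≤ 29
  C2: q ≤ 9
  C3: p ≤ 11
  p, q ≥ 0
max z = p + 4q

s.t.
  2p + 2q + s1 = 29
  q + s2 = 9
  p + s3 = 11
  p, q, s1, s2, s3 ≥ 0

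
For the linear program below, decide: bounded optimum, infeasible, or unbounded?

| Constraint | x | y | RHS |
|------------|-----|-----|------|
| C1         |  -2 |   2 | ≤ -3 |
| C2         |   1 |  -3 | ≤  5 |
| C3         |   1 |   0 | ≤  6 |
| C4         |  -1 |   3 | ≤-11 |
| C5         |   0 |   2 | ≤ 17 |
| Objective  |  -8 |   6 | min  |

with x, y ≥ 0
C2 requires x - 3y ≤ 5, while C4 (-x + 3y ≤ -11) is equivalent to x - 3y ≥ 11. Together they would need 11 ≤ x - 3y ≤ 5, which is impossible since 11 > 5. No point satisfies all constraints.

Infeasible: no point satisfies all constraints simultaneously.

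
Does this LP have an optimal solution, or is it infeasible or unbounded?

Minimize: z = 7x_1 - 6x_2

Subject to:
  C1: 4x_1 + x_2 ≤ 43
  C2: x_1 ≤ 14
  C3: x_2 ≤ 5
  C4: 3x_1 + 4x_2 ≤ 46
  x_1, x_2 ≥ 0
The point (0, 5) satisfies every constraint, so the LP is feasible; the constraints give x_1 ≤ 14 and x_2 ≤ 5, which with x_1, x_2 ≥ 0 keep the feasible region inside a bounded box. A feasible, bounded LP attains a finite optimum at a vertex.

Evaluating z = 7x_1 - 6x_2 at each vertex:
  (0, 0): z = 0
  (10.75, 0): z = 75.25
  (9.692, 4.231): z = 42.46
  (8.667, 5): z = 30.67
  (0, 5): z = -30

Feasible with finite optimum z* = -30 at (0, 5).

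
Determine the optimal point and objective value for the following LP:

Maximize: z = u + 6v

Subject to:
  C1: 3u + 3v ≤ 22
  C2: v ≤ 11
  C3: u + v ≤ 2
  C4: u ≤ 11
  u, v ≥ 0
u = 0, v = 2, z = 12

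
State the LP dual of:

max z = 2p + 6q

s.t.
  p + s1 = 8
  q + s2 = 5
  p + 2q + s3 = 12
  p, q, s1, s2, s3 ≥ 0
Minimize: z = 8y1 + 5y2 + 12y3

Subject to:
  C1: -y1 - y3 ≤ -2
  C2: -y2 - 2y3 ≤ -6
  y1, y2, y3 ≥ 0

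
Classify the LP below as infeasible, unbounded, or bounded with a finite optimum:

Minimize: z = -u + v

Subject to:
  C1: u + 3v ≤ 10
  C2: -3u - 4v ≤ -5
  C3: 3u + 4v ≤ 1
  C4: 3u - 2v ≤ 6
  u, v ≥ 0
C3 requires 3u + 4v ≤ 1, while C2 (-3u - 4v ≤ -5) is equivalent to 3u + 4v ≥ 5. Together they would need 5 ≤ 3u + 4v ≤ 1, which is impossible since 5 > 1. No point satisfies all constraints.

Infeasible — the constraint set is empty.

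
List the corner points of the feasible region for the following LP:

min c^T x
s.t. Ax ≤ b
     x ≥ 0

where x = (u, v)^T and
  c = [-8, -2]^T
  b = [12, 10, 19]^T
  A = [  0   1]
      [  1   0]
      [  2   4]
Each vertex is the intersection of two constraint boundaries that also satisfies all remaining constraints:
  u = 0 and v = 0 → (0, 0)
  2u + 4v = 19 and v = 0 → (9.5, 0)
  2u + 4v = 19 and u = 0 → (0, 4.75)

Vertices: (0, 0), (9.5, 0), (0, 4.75)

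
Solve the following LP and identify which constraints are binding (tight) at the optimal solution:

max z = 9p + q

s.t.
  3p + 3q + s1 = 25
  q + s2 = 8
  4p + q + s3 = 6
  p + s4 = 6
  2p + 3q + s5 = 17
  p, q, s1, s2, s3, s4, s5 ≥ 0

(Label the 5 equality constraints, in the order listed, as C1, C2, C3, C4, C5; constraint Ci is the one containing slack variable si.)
Optimal: p = 1.5, q = 0
Binding: C3, q ≥ 0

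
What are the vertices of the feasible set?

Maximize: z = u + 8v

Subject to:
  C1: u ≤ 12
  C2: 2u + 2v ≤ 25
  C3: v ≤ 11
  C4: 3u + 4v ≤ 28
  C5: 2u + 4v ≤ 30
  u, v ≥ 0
Each vertex is the intersection of two constraint boundaries that also satisfies all remaining constraints:
  u = 0 and v = 0 → (0, 0)
  3u + 4v = 28 and v = 0 → (9.333, 0)
  3u + 4v = 28 and u = 0 → (0, 7)

Vertices: (0, 0), (9.333, 0), (0, 7)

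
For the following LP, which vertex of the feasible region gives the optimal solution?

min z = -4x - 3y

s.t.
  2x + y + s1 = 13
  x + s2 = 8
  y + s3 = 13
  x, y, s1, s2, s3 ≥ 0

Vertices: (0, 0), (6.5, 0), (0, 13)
(0, 13) with z = -39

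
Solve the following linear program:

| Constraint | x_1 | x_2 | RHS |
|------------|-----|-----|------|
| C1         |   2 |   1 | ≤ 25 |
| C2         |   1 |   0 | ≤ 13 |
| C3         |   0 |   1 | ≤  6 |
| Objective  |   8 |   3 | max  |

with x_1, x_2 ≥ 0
x_1 = 12.5, x_2 = 0, z = 100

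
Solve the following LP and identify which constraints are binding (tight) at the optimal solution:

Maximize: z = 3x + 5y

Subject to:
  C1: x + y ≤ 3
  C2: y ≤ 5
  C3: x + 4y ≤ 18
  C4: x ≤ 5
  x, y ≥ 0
Optimal: x = 0, y = 3
Slack at optimum:
  C1: slack = 0 (binding)
  C2: slack = 2
  C3: slack = 6
  C4: slack = 5
  x ≥ 0: x = 0 (binding)
  y ≥ 0: y = 3
Binding constraints: C1, x ≥ 0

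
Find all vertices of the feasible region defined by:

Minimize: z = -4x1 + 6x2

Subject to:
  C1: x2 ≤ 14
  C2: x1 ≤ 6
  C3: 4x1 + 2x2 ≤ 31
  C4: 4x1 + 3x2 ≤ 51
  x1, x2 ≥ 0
Each vertex is the intersection of two constraint boundaries that also satisfies all remaining constraints:
  x1 = 0 and x2 = 0 → (0, 0)
  x1 = 6 and x2 = 0 → (6, 0)
  x1 = 6 and 4x1 + 2x2 = 31 → (6, 3.5)
  x2 = 14 and 4x1 + 2x2 = 31 → (0.75, 14)
  x2 = 14 and x1 = 0 → (0, 14)

Vertices: (0, 0), (6, 0), (6, 3.5), (0.75, 14), (0, 14)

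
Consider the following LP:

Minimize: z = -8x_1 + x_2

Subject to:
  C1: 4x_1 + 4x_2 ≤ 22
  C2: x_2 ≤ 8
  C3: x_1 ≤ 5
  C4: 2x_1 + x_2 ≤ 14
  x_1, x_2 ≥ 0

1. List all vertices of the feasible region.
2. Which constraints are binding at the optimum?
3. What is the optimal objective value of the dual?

1. (0, 0), (5, 0), (5, 0.5), (0, 5.5)
2. C3, x_2 ≥ 0
3. -40 (by strong duality, equal to the primal optimum)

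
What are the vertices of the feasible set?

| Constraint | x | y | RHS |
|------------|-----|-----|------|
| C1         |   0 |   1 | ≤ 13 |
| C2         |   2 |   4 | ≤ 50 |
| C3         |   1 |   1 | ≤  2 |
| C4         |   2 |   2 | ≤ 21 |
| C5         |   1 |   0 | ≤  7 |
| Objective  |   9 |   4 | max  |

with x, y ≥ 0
Each vertex is the intersection of two constraint boundaries that also satisfies all remaining constraints:
  x = 0 and y = 0 → (0, 0)
  x + y = 2 and y = 0 → (2, 0)
  x + y = 2 and x = 0 → (0, 2)

Vertices: (0, 0), (2, 0), (0, 2)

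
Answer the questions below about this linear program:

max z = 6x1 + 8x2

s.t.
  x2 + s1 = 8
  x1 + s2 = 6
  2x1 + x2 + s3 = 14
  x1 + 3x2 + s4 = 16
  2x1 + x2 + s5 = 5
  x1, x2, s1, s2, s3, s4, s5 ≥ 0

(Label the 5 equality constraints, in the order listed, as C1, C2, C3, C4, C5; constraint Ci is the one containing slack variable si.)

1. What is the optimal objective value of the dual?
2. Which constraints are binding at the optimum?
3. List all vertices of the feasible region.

1. 40 (by strong duality, equal to the primal optimum)
2. C5, x1 ≥ 0
3. (0, 0), (2.5, 0), (0, 5)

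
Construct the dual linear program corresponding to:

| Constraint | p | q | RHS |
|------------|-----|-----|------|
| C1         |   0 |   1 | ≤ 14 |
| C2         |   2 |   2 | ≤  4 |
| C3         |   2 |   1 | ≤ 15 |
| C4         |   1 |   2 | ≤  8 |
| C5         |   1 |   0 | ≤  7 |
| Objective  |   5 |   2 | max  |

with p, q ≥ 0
Minimize: z = 14y1 + 4y2 + 15y3 + 8y4 + 7y5

Subject to:
  C1: -2y2 - 2y3 - y4 - y5 ≤ -5
  C2: -y1 - 2y2 - y3 - 2y4 ≤ -2
  y1, y2, y3, y4, y5 ≥ 0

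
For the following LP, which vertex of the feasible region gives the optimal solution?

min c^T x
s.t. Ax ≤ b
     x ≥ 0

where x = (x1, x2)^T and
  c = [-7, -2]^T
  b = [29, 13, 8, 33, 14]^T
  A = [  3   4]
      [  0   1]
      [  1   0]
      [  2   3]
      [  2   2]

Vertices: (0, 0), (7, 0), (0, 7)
Evaluating z = -7x1 - 2x2 at each vertex:
  (0, 0): z = 0
  (7, 0): z = -49
  (0, 7): z = -14

The smallest value is z = -49, attained at (7, 0).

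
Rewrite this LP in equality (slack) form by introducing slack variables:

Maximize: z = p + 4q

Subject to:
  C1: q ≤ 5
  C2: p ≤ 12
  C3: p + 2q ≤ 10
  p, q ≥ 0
max z = p + 4q

s.t.
  q + s1 = 5
  p + s2 = 12
  p + 2q + s3 = 10
  p, q, s1, s2, s3 ≥ 0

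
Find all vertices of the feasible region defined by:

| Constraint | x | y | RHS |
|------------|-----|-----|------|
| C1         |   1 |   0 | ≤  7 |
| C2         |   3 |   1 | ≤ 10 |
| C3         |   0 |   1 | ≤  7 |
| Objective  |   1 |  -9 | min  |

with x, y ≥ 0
Each vertex is the intersection of two constraint boundaries that also satisfies all remaining constraints:
  x = 0 and y = 0 → (0, 0)
  3x + y = 10 and y = 0 → (3.333, 0)
  3x + y = 10 and y = 7 → (1, 7)
  y = 7 and x = 0 → (0, 7)

Vertices: (0, 0), (3.333, 0), (1, 7), (0, 7)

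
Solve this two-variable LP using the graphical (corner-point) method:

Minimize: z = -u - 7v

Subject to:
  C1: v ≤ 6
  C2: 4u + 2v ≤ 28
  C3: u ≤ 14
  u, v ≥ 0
u = 4, v = 6, z = -46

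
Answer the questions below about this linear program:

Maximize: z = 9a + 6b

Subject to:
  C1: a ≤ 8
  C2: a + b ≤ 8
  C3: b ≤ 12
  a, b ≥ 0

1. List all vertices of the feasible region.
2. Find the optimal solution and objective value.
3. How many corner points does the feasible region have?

1. (0, 0), (8, 0), (0, 8)
2. a = 8, b = 0, z = 72
3. 3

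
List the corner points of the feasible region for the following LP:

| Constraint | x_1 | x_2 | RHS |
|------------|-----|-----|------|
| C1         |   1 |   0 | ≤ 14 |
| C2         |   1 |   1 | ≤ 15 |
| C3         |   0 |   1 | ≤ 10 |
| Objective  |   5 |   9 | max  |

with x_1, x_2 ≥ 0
Each vertex is the intersection of two constraint boundaries that also satisfies all remaining constraints:
  x_1 = 0 and x_2 = 0 → (0, 0)
  x_1 = 14 and x_2 = 0 → (14, 0)
  x_1 = 14 and x_1 + x_2 = 15 → (14, 1)
  x_1 + x_2 = 15 and x_2 = 10 → (5, 10)
  x_2 = 10 and x_1 = 0 → (0, 10)

Vertices: (0, 0), (14, 0), (14, 1), (5, 10), (0, 10)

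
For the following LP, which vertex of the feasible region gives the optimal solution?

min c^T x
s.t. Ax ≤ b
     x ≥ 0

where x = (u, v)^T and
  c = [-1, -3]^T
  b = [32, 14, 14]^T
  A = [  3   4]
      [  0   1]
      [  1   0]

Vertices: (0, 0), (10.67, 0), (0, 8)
(0, 8) with z = -24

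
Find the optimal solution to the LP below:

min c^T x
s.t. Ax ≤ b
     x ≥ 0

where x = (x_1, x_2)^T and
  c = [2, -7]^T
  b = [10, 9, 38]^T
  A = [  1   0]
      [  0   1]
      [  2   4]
Each vertex is the intersection of two constraint boundaries that also satisfies all remaining constraints:
  x_1 = 0 and x_2 = 0 → (0, 0)
  x_1 = 10 and x_2 = 0 → (10, 0)
  x_1 = 10 and 2x_1 + 4x_2 = 38 → (10, 4.5)
  x_2 = 9 and 2x_1 + 4x_2 = 38 → (1, 9)
  x_2 = 9 and x_1 = 0 → (0, 9)

Evaluating z = 2x_1 - 7x_2 at each vertex:
  (0, 0): z = 0
  (10, 0): z = 20
  (10, 4.5): z = -11.5
  (1, 9): z = -61
  (0, 9): z = -63

The minimum is at (0, 9) with z = -63.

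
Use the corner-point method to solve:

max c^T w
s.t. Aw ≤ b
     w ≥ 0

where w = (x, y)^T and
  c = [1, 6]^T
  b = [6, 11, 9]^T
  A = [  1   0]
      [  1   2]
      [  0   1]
x = 0, y = 5.5, z = 33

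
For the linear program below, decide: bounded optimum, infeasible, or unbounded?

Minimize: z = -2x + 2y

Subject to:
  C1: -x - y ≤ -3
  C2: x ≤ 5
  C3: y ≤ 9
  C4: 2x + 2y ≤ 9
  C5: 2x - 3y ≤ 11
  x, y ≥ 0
The point (4.5, 0) satisfies every constraint, so the LP is feasible; the constraints give x ≤ 5 and y ≤ 9, which with x, y ≥ 0 keep the feasible region inside a bounded box. A feasible, bounded LP attains a finite optimum at a vertex.

Evaluating z = -2x + 2y at each vertex:
  (3, 0): z = -6
  (4.5, 0): z = -9
  (0, 4.5): z = 9
  (0, 3): z = 6

Feasible with finite optimum z* = -9 at (4.5, 0).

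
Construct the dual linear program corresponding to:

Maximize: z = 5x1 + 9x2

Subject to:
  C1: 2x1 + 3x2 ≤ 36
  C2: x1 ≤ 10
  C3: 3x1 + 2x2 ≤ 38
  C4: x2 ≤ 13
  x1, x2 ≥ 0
Minimize: z = 36y1 + 10y2 + 38y3 + 13y4

Subject to:
  C1: -2y1 - y2 - 3y3 ≤ -5
  C2: -3y1 - 2y3 - y4 ≤ -9
  y1, y2, y3, y4 ≥ 0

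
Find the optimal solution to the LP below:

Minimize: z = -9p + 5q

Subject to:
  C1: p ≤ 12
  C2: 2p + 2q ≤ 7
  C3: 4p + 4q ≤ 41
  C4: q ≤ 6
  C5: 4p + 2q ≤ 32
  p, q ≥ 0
p = 3.5, q = 0, z = -31.5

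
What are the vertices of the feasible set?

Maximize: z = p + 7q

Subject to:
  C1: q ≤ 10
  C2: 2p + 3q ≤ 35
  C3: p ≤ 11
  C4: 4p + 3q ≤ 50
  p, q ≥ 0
Each vertex is the intersection of two constraint boundaries that also satisfies all remaining constraints:
  p = 0 and q = 0 → (0, 0)
  p = 11 and q = 0 → (11, 0)
  p = 11 and 4p + 3q = 50 → (11, 2)
  2p + 3q = 35 and 4p + 3q = 50 → (7.5, 6.667)
  q = 10 and 2p + 3q = 35 → (2.5, 10)
  q = 10 and p = 0 → (0, 10)

Vertices: (0, 0), (11, 0), (11, 2), (7.5, 6.667), (2.5, 10), (0, 10)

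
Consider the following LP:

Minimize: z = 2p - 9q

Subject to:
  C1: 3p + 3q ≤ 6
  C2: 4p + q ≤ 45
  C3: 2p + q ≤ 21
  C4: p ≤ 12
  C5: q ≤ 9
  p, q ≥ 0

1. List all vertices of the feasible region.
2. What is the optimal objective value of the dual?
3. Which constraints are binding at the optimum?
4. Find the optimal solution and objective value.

1. (0, 0), (2, 0), (0, 2)
2. -18 (by strong duality, equal to the primal optimum)
3. C1, p ≥ 0
4. p = 0, q = 2, z = -18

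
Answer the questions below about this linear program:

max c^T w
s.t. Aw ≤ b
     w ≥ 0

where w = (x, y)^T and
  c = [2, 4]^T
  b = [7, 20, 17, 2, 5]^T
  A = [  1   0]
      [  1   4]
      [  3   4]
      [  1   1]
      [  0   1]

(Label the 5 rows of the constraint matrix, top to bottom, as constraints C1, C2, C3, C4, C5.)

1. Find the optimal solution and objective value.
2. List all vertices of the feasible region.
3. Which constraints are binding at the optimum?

1. x = 0, y = 2, z = 8
2. (0, 0), (2, 0), (0, 2)
3. C4, x ≥ 0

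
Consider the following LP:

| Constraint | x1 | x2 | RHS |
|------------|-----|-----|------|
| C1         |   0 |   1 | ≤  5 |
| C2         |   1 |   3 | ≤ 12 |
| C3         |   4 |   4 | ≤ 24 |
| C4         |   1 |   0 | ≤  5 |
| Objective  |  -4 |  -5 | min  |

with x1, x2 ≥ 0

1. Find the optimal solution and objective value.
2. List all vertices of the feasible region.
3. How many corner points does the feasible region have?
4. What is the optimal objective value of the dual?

1. x1 = 3, x2 = 3, z = -27
2. (0, 0), (5, 0), (5, 1), (3, 3), (0, 4)
3. 5
4. -27 (by strong duality, equal to the primal optimum)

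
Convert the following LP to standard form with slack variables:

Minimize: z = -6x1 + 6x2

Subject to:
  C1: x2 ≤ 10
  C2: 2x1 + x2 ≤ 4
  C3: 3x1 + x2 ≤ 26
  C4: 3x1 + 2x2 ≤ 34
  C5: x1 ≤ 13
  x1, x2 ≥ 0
min z = -6x1 + 6x2

s.t.
  x2 + s1 = 10
  2x1 + x2 + s2 = 4
  3x1 + x2 + s3 = 26
  3x1 + 2x2 + s4 = 34
  x1 + s5 = 13
  x1, x2, s1, s2, s3, s4, s5 ≥ 0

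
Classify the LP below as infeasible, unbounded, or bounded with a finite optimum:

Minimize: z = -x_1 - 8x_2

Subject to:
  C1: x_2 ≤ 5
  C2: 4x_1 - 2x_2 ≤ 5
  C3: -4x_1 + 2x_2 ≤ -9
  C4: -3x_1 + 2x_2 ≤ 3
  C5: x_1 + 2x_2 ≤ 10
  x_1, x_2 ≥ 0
C2 requires 4x_1 - 2x_2 ≤ 5, while C3 (-4x_1 + 2x_2 ≤ -9) is equivalent to 4x_1 - 2x_2 ≥ 9. Together they would need 9 ≤ 4x_1 - 2x_2 ≤ 5, which is impossible since 9 > 5. No point satisfies all constraints.

Infeasible — the constraint set is empty.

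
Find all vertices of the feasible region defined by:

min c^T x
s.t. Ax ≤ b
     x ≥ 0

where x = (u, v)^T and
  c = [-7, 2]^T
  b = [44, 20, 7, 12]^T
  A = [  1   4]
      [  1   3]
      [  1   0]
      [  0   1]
Each vertex is the intersection of two constraint boundaries that also satisfies all remaining constraints:
  u = 0 and v = 0 → (0, 0)
  u = 7 and v = 0 → (7, 0)
  u + 3v = 20 and u = 7 → (7, 4.333)
  u + 3v = 20 and u = 0 → (0, 6.667)

Vertices: (0, 0), (7, 0), (7, 4.333), (0, 6.667)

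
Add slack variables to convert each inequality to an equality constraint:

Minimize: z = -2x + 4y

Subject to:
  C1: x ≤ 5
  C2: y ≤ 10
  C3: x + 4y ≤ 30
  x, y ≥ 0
min z = -2x + 4y

s.t.
  x + s1 = 5
  y + s2 = 10
  x + 4y + s3 = 30
  x, y, s1, s2, s3 ≥ 0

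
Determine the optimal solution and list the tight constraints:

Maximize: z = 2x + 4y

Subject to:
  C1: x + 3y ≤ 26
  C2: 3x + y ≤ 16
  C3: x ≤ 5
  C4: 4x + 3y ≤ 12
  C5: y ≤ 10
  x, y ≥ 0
Optimal: x = 0, y = 4
Slack at optimum:
  C1: slack = 14
  C2: slack = 12
  C3: slack = 5
  C4: slack = 0 (binding)
  C5: slack = 6
  x ≥ 0: x = 0 (binding)
  y ≥ 0: y = 4
Binding constraints: C4, x ≥ 0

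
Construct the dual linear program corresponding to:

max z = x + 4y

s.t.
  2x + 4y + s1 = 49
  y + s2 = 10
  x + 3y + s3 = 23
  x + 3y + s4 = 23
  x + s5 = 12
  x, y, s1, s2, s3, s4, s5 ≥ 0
Minimize: z = 49y1 + 10y2 + 23y3 + 23y4 + 12y5

Subject to:
  C1: -2y1 - y3 - y4 - y5 ≤ -1
  C2: -4y1 - y2 - 3y3 - 3y4 ≤ -4
  y1, y2, y3, y4, y5 ≥ 0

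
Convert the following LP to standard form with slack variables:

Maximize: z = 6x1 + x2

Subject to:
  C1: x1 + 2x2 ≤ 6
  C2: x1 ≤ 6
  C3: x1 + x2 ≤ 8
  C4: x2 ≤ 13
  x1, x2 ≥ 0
max z = 6x1 + x2

s.t.
  x1 + 2x2 + s1 = 6
  x1 + s2 = 6
  x1 + x2 + s3 = 8
  x2 + s4 = 13
  x1, x2, s1, s2, s3, s4 ≥ 0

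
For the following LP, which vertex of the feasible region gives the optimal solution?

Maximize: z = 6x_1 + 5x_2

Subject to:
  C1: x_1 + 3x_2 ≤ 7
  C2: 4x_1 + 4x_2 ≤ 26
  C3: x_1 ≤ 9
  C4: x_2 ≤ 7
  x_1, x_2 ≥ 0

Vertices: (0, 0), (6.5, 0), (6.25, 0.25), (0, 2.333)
Evaluating z = 6x_1 + 5x_2 at each vertex:
  (0, 0): z = 0
  (6.5, 0): z = 39
  (6.25, 0.25): z = 38.75
  (0, 2.333): z = 11.67

The largest value is z = 39, attained at (6.5, 0).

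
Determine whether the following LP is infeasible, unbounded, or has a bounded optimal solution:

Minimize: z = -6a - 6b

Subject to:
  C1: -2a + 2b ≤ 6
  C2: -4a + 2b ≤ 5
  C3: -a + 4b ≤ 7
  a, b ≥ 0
Feasible point: (0, 0) satisfies every constraint, so the LP is feasible.
Direction d = (1, 0): for each constraint row a, a·d ≤ 0 —
  (-2)(1) + (2)(0) = -2 ≤ 0
  (-4)(1) + (2)(0) = -4 ≤ 0
  (-1)(1) + (4)(0) = -1 ≤ 0
and d ≥ 0, so (0, 0) + t·d stays feasible for every t ≥ 0. Along this ray z = -6a - 6b changes by -6 per unit t, so z → −∞.

The LP is unbounded; z can be made arbitrarily small.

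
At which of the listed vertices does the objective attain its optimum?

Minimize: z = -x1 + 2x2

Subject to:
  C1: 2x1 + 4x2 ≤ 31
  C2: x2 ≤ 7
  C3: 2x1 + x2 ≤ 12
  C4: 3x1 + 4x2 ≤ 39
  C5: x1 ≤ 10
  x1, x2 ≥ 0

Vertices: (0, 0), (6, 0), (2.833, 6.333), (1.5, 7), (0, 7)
Evaluating z = -x1 + 2x2 at each vertex:
  (0, 0): z = 0
  (6, 0): z = -6
  (2.833, 6.333): z = 9.833
  (1.5, 7): z = 12.5
  (0, 7): z = 14

The smallest value is z = -6, attained at (6, 0).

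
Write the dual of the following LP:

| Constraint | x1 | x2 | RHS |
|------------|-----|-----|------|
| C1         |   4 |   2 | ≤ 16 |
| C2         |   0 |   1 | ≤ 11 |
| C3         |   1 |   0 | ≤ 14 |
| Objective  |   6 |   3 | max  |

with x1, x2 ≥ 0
Minimize: z = 16y1 + 11y2 + 14y3

Subject to:
  C1: -4y1 - y3 ≤ -6
  C2: -2y1 - y2 ≤ -3
  y1, y2, y3 ≥ 0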